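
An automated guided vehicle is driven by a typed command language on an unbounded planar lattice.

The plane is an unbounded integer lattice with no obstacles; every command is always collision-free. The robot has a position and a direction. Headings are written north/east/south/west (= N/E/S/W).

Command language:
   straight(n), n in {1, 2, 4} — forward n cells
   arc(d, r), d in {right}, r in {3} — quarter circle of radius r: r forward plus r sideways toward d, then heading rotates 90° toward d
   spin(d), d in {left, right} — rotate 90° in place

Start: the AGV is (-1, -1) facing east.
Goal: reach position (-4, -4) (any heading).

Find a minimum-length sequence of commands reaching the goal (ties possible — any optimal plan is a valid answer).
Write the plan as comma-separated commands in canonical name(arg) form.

initial: (-1, -1) facing east
[1] after spin(right): (-1, -1) facing south
[2] after arc(right, 3): (-4, -4) facing west
nothing shorter than 2 reaches the goal.

spin(right), arc(right, 3)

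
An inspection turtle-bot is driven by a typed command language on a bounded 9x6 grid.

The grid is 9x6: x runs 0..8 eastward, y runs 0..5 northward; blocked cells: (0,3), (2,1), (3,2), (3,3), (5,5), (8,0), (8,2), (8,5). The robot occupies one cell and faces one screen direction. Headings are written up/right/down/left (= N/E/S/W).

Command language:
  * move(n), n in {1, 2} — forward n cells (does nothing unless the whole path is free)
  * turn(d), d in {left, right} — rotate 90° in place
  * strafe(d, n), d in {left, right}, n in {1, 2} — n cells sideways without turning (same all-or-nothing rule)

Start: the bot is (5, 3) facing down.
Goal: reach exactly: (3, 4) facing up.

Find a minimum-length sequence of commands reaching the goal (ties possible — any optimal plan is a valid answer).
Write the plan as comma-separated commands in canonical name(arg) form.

turn(left), turn(left), move(1), strafe(left, 2)

begin: (5, 3) facing down
1. turn(left) → (5, 3) facing right
2. turn(left) → (5, 3) facing up
3. move(1) → (5, 4) facing up
4. strafe(left, 2) → (3, 4) facing up
minimal: 4 command(s), checked below 4.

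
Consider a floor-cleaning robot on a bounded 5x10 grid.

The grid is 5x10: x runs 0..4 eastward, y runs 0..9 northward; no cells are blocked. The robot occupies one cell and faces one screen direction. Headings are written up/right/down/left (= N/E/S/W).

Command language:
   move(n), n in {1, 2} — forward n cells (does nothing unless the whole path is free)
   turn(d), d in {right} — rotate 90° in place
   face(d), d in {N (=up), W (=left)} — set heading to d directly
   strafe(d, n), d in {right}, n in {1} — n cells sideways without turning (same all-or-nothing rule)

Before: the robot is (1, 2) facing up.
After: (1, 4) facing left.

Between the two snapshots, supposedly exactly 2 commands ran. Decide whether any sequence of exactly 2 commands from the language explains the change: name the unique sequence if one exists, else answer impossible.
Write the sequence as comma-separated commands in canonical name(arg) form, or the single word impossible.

key: running face(W) before move(2) would end elsewhere — order is forced
initial: (1, 2) facing up
[1] after move(2): (1, 4) facing up
[2] after face(W): (1, 4) facing left
no other 2-command option fits: unique.

move(2), face(W)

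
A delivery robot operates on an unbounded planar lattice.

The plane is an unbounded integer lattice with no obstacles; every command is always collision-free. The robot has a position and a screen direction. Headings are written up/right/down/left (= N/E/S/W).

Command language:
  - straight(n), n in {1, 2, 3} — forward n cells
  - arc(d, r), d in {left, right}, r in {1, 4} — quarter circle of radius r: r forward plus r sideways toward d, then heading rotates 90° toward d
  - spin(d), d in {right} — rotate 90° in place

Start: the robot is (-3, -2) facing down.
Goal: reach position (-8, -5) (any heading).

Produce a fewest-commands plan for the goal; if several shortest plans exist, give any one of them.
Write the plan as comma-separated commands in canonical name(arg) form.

arc(right, 4), arc(right, 1)

initial: (-3, -2) facing down
[1] after arc(right, 4): (-7, -6) facing left
[2] after arc(right, 1): (-8, -5) facing up
no 1-step plan works, so 2 is optimal.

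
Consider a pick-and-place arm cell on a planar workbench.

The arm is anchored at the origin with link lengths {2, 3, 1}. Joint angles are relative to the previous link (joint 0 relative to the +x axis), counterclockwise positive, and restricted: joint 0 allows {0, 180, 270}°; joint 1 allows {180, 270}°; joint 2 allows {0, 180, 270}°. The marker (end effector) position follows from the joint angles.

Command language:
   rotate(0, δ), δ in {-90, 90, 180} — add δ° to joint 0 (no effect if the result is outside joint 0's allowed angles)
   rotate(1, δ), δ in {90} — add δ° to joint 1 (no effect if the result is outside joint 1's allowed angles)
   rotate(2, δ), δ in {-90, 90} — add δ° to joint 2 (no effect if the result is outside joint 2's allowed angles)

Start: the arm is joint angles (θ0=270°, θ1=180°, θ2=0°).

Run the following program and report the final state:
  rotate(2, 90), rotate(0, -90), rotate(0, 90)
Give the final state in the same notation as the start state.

initial: joint angles (θ0=270°, θ1=180°, θ2=0°)
t=1 rotate(2, 90) ⇒ joint angles (θ0=270°, θ1=180°, θ2=0°)
t=2 rotate(0, -90) ⇒ joint angles (θ0=180°, θ1=180°, θ2=0°)
t=3 rotate(0, 90) ⇒ joint angles (θ0=270°, θ1=180°, θ2=0°)

joint angles (θ0=270°, θ1=180°, θ2=0°)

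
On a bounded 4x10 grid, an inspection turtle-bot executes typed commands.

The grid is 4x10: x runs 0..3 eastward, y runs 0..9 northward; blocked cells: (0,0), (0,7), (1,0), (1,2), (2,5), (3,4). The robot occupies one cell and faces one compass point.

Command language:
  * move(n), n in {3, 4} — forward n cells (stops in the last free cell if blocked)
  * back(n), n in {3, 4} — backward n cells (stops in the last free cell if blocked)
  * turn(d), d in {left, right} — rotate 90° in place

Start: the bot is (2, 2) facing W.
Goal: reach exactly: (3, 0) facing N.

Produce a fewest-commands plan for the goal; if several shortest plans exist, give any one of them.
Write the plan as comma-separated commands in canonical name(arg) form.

back(3), turn(right), back(3)

begin: (2, 2) facing W
step 1 (back(3)): (3, 2) facing W
step 2 (turn(right)): (3, 2) facing N
step 3 (back(3)): (3, 0) facing N
shorter routes all fall short; 3 is best.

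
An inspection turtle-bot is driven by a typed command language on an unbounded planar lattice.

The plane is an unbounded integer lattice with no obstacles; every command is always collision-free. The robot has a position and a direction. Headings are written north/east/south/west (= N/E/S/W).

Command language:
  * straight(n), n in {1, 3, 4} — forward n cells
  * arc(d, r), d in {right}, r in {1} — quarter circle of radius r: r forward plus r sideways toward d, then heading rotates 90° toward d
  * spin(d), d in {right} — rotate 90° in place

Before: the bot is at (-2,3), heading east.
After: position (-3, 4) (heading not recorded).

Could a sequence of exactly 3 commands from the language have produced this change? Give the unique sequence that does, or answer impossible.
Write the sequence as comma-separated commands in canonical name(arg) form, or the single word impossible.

key: running arc(right, 1) before spin(right) would end elsewhere — order is forced
start: at (-2,3), heading east
t=1 spin(right) ⇒ at (-2,3), heading south
t=2 spin(right) ⇒ at (-2,3), heading west
t=3 arc(right, 1) ⇒ at (-3,4), heading north
uniquely the one of 125 3-step routes that fits.

spin(right), spin(right), arc(right, 1)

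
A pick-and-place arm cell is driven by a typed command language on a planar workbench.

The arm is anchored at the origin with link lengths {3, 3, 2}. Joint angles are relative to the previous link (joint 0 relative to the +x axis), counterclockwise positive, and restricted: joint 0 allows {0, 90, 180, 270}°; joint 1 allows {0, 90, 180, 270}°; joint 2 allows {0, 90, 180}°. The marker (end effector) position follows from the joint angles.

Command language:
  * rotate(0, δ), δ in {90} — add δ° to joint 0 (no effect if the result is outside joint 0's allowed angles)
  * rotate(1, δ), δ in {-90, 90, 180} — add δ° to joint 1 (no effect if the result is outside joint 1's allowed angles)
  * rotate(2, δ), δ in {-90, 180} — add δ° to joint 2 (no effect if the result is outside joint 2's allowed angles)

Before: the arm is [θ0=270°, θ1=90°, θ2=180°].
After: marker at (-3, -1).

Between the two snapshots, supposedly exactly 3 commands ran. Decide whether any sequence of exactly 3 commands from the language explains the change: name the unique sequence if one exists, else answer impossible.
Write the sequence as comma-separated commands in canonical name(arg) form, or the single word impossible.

rotate(0, 90), rotate(0, 90), rotate(0, 90)

initial: [θ0=270°, θ1=90°, θ2=180°]
[1] after rotate(0, 90): [θ0=0°, θ1=90°, θ2=180°]
[2] after rotate(0, 90): [θ0=90°, θ1=90°, θ2=180°]
[3] after rotate(0, 90): [θ0=180°, θ1=90°, θ2=180°]
all 216 alternatives checked — unique.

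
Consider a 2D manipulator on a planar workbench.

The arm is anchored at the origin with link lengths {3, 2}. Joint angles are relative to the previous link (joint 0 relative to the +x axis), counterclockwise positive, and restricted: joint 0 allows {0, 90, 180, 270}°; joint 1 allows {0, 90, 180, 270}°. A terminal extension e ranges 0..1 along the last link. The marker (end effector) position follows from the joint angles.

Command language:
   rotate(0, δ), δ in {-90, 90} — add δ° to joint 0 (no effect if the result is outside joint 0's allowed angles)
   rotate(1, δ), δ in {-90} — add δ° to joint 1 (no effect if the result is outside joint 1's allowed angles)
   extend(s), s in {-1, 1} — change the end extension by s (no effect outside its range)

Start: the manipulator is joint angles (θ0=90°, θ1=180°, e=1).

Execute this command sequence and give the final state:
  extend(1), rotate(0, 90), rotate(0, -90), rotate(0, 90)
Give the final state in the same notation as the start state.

initial: joint angles (θ0=90°, θ1=180°, e=1)
step 1 (extend(1)): joint angles (θ0=90°, θ1=180°, e=1)
step 2 (rotate(0, 90)): joint angles (θ0=180°, θ1=180°, e=1)
step 3 (rotate(0, -90)): joint angles (θ0=90°, θ1=180°, e=1)
step 4 (rotate(0, 90)): joint angles (θ0=180°, θ1=180°, e=1)

joint angles (θ0=180°, θ1=180°, e=1)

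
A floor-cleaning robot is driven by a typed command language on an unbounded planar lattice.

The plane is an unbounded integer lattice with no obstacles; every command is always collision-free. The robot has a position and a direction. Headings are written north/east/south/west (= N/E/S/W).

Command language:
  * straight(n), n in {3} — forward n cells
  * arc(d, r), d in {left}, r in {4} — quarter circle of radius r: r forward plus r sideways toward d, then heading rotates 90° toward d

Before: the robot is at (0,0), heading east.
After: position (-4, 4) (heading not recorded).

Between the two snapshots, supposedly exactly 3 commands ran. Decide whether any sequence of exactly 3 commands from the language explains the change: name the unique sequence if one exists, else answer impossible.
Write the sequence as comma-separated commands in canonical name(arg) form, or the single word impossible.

initial: at (0,0), heading east
t=1 arc(left, 4) ⇒ at (4,4), heading north
t=2 arc(left, 4) ⇒ at (0,8), heading west
t=3 arc(left, 4) ⇒ at (-4,4), heading south
no other 3-command option fits: unique.

arc(left, 4), arc(left, 4), arc(left, 4)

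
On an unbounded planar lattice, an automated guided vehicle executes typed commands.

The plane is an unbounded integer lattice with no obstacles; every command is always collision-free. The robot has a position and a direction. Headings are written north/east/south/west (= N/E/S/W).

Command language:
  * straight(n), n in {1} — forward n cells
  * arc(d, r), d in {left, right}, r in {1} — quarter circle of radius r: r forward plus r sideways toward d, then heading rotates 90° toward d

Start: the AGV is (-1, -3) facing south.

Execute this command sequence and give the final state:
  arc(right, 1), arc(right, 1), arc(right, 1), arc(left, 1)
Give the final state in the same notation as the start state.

(-1, -1) facing north

initial: (-1, -3) facing south
step 1 (arc(right, 1)): (-2, -4) facing west
step 2 (arc(right, 1)): (-3, -3) facing north
step 3 (arc(right, 1)): (-2, -2) facing east
step 4 (arc(left, 1)): (-1, -1) facing north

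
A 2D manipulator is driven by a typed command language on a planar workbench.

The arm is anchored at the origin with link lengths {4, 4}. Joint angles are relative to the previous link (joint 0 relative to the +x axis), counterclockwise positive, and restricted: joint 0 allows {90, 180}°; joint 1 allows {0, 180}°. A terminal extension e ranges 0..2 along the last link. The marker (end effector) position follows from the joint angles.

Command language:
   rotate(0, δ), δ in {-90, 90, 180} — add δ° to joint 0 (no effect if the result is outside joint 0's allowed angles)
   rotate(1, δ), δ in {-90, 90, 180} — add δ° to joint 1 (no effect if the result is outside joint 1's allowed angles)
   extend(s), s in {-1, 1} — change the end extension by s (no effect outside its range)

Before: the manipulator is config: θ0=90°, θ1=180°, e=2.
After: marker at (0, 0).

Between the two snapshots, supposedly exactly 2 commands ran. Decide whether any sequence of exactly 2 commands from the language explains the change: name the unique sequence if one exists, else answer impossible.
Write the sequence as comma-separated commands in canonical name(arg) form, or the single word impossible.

extend(-1), extend(-1)

begin: config: θ0=90°, θ1=180°, e=2
step 1 (extend(-1)): config: θ0=90°, θ1=180°, e=1
step 2 (extend(-1)): config: θ0=90°, θ1=180°, e=0
uniquely the one of 64 2-step routes that fits.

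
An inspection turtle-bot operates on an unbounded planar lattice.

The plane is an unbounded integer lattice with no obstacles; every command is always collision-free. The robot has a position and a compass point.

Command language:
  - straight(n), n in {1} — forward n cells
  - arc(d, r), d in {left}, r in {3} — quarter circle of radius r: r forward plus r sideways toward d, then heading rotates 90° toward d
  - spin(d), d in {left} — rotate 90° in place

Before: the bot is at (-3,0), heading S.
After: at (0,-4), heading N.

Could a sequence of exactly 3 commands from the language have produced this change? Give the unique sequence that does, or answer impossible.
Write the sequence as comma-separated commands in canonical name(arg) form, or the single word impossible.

key: order matters: swapping straight(1) and spin(left) lands elsewhere
initial: at (-3,0), heading S
step 1 (straight(1)): at (-3,-1), heading S
step 2 (arc(left, 3)): at (0,-4), heading E
step 3 (spin(left)): at (0,-4), heading N
uniquely the one of 27 3-step routes that fits.

straight(1), arc(left, 3), spin(left)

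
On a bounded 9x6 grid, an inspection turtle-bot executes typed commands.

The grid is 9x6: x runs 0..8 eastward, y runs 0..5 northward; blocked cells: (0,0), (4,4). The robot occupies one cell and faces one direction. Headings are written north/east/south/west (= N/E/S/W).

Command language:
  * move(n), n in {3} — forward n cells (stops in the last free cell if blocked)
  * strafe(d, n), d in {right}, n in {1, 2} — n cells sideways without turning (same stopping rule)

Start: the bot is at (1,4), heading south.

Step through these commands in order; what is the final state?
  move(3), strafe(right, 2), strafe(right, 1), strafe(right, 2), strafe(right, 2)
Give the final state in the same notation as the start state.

at (0,1), heading south

begin: at (1,4), heading south
t=1 move(3) ⇒ at (1,1), heading south
t=2 strafe(right, 2) ⇒ at (0,1), heading south
t=3 strafe(right, 1) ⇒ at (0,1), heading south
t=4 strafe(right, 2) ⇒ at (0,1), heading south
t=5 strafe(right, 2) ⇒ at (0,1), heading south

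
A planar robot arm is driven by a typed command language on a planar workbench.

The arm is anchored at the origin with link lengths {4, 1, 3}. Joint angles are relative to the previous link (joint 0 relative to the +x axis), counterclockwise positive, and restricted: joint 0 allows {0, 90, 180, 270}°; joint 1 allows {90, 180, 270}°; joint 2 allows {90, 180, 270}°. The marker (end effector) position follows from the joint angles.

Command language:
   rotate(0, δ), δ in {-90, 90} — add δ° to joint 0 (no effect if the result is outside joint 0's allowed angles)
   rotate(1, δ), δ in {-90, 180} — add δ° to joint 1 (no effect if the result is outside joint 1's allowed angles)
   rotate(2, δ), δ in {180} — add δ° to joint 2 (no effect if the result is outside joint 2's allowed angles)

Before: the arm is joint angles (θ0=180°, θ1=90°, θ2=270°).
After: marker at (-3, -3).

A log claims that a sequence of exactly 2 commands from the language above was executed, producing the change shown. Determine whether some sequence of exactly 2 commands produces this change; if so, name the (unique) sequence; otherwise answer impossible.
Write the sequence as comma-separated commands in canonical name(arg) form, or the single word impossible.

rotate(1, 180), rotate(1, -90)

key: order matters: swapping rotate(1, 180) and rotate(1, -90) lands elsewhere
t0: joint angles (θ0=180°, θ1=90°, θ2=270°)
t=1 rotate(1, 180) ⇒ joint angles (θ0=180°, θ1=270°, θ2=270°)
t=2 rotate(1, -90) ⇒ joint angles (θ0=180°, θ1=180°, θ2=270°)
no rival 2-sequence matches.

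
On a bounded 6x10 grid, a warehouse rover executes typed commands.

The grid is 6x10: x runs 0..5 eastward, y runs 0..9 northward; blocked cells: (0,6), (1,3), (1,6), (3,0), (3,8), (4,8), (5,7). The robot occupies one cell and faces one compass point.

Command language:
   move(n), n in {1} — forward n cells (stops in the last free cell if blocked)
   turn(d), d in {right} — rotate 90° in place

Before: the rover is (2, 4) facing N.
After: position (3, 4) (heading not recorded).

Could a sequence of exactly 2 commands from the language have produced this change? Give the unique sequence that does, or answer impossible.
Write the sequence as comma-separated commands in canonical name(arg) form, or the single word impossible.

key: running move(1) before turn(right) would end elsewhere — order is forced
initial: (2, 4) facing N
[1] after turn(right): (2, 4) facing E
[2] after move(1): (3, 4) facing E
no other 2-command option fits: unique.

turn(right), move(1)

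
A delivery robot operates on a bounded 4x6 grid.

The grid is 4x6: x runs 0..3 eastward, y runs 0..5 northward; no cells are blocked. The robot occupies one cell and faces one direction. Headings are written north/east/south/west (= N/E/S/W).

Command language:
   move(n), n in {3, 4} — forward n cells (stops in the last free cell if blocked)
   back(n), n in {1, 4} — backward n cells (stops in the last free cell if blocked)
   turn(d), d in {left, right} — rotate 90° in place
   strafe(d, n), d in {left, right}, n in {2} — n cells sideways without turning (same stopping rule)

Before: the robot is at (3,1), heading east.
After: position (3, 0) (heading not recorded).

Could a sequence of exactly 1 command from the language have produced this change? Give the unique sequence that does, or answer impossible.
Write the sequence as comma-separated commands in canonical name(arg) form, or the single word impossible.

strafe(right, 2)

key: strafe(right, 2) runs into the grid edge before its full distance
initial: at (3,1), heading east
step 1 (strafe(right, 2)): at (3,0), heading east
uniquely the one of 8 1-step routes that fits.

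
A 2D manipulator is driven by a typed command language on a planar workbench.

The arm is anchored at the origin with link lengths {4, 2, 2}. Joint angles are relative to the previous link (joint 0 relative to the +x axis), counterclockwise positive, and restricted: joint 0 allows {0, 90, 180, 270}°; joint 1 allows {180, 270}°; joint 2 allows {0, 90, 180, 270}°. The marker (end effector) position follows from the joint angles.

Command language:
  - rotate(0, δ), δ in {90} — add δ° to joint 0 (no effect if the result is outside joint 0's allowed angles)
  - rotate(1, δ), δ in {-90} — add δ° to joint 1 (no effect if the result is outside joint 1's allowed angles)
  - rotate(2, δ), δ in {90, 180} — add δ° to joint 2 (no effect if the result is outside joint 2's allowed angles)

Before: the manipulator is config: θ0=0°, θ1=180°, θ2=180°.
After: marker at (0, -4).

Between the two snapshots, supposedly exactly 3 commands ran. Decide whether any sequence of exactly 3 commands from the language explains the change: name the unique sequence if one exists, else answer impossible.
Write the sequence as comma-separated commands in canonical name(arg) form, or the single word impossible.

start: config: θ0=0°, θ1=180°, θ2=180°
step 1 (rotate(0, 90)): config: θ0=90°, θ1=180°, θ2=180°
step 2 (rotate(0, 90)): config: θ0=180°, θ1=180°, θ2=180°
step 3 (rotate(0, 90)): config: θ0=270°, θ1=180°, θ2=180°
no rival 3-sequence matches.

rotate(0, 90), rotate(0, 90), rotate(0, 90)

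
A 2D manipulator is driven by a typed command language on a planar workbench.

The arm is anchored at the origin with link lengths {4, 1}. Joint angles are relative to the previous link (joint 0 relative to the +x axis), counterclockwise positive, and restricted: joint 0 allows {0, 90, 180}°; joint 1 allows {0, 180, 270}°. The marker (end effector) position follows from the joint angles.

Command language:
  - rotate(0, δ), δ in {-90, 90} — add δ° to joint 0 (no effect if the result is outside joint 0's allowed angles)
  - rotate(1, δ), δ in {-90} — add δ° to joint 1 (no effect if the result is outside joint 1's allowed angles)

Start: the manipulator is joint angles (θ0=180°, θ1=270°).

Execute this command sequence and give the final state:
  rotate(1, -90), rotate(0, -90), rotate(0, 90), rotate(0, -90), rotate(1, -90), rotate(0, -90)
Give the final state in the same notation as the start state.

initial: joint angles (θ0=180°, θ1=270°)
step 1 (rotate(1, -90)): joint angles (θ0=180°, θ1=180°)
step 2 (rotate(0, -90)): joint angles (θ0=90°, θ1=180°)
step 3 (rotate(0, 90)): joint angles (θ0=180°, θ1=180°)
step 4 (rotate(0, -90)): joint angles (θ0=90°, θ1=180°)
step 5 (rotate(1, -90)): joint angles (θ0=90°, θ1=180°)
step 6 (rotate(0, -90)): joint angles (θ0=0°, θ1=180°)

joint angles (θ0=0°, θ1=180°)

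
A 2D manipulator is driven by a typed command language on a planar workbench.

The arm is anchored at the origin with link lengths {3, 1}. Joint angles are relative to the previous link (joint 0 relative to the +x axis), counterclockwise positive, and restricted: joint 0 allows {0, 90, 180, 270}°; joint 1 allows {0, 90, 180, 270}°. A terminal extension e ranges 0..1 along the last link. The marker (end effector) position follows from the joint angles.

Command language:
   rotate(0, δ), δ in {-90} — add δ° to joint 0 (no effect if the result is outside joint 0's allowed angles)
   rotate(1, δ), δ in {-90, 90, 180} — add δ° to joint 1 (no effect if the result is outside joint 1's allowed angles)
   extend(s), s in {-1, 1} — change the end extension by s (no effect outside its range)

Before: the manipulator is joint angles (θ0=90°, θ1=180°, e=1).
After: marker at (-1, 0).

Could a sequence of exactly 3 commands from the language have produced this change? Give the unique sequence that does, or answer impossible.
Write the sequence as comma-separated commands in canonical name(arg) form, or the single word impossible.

rotate(0, -90), rotate(0, -90), rotate(0, -90)

initial: joint angles (θ0=90°, θ1=180°, e=1)
step 1 (rotate(0, -90)): joint angles (θ0=0°, θ1=180°, e=1)
step 2 (rotate(0, -90)): joint angles (θ0=270°, θ1=180°, e=1)
step 3 (rotate(0, -90)): joint angles (θ0=180°, θ1=180°, e=1)
all 216 alternatives checked — unique.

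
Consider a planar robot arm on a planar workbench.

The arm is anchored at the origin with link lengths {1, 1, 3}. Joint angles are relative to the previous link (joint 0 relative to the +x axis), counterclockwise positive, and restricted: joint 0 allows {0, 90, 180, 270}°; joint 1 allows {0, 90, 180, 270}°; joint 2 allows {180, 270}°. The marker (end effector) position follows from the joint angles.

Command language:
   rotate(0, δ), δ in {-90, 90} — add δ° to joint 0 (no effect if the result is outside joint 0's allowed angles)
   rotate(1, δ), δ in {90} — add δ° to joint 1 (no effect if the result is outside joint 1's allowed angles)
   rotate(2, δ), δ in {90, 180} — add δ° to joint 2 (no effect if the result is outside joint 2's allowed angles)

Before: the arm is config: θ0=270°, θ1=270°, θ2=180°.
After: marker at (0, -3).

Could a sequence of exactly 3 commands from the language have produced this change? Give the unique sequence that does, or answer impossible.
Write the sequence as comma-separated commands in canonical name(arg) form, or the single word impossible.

begin: config: θ0=270°, θ1=270°, θ2=180°
t=1 rotate(1, 90) ⇒ config: θ0=270°, θ1=0°, θ2=180°
t=2 rotate(1, 90) ⇒ config: θ0=270°, θ1=90°, θ2=180°
t=3 rotate(1, 90) ⇒ config: θ0=270°, θ1=180°, θ2=180°
no other 3-command option fits: unique.

rotate(1, 90), rotate(1, 90), rotate(1, 90)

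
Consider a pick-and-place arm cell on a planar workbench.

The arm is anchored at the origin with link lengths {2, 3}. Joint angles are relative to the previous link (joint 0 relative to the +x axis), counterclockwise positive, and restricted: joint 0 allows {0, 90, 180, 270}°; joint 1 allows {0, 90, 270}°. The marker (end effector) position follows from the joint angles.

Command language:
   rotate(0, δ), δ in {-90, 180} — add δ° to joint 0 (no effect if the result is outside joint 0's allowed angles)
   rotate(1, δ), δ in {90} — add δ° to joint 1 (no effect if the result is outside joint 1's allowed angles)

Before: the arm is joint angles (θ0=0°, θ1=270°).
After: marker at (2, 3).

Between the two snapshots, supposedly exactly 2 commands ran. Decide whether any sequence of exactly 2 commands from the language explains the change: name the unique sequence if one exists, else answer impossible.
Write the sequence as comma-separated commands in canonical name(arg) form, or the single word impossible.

t0: joint angles (θ0=0°, θ1=270°)
t=1 rotate(1, 90) ⇒ joint angles (θ0=0°, θ1=0°)
t=2 rotate(1, 90) ⇒ joint angles (θ0=0°, θ1=90°)
all 9 alternatives checked — unique.

rotate(1, 90), rotate(1, 90)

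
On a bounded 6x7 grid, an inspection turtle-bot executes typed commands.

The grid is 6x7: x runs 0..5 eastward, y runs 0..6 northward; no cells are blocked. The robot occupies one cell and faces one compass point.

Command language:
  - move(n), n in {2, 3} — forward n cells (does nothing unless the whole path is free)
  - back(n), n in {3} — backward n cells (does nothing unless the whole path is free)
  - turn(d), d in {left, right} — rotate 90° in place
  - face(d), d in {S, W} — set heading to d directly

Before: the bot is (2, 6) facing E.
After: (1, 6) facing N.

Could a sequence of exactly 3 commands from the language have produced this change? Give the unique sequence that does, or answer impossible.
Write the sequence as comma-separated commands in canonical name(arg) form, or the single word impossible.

move(2), back(3), turn(left)

key: order matters: swapping move(2) and turn(left) lands elsewhere
t0: (2, 6) facing E
1. move(2) → (4, 6) facing E
2. back(3) → (1, 6) facing E
3. turn(left) → (1, 6) facing N
no rival 3-sequence matches.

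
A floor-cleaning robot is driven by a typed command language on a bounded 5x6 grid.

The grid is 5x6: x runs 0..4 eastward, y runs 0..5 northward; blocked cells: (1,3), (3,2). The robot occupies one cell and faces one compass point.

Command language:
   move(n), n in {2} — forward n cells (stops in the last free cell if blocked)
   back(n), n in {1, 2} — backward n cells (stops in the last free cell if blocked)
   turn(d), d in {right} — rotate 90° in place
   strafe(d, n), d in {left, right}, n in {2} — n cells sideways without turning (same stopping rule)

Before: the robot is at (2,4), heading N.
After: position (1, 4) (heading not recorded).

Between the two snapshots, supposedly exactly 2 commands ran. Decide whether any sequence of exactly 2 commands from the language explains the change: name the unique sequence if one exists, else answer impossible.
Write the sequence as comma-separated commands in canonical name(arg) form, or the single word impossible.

turn(right), back(1)

key: running back(1) before turn(right) would end elsewhere — order is forced
initial: at (2,4), heading N
t=1 turn(right) ⇒ at (2,4), heading E
t=2 back(1) ⇒ at (1,4), heading E
uniquely the one of 36 2-step routes that fits.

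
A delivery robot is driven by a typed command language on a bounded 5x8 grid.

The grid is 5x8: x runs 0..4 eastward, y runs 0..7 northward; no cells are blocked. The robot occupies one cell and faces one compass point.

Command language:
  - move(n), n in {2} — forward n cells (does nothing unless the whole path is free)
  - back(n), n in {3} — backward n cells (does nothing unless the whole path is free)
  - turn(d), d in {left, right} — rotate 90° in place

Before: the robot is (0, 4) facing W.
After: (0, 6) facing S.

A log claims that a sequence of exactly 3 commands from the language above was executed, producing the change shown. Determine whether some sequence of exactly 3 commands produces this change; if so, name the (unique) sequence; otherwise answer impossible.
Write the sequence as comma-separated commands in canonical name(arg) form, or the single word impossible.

checked all 3-command options: none fits.

impossible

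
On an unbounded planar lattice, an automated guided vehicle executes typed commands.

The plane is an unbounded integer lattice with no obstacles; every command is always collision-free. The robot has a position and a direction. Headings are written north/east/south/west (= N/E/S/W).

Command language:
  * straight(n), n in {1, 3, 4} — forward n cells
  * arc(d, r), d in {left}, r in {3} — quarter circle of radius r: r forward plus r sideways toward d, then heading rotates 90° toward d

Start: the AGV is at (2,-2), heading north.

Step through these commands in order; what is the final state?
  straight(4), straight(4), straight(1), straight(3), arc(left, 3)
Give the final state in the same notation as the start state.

at (-1,13), heading west

t0: at (2,-2), heading north
t=1 straight(4) ⇒ at (2,2), heading north
t=2 straight(4) ⇒ at (2,6), heading north
t=3 straight(1) ⇒ at (2,7), heading north
t=4 straight(3) ⇒ at (2,10), heading north
t=5 arc(left, 3) ⇒ at (-1,13), heading west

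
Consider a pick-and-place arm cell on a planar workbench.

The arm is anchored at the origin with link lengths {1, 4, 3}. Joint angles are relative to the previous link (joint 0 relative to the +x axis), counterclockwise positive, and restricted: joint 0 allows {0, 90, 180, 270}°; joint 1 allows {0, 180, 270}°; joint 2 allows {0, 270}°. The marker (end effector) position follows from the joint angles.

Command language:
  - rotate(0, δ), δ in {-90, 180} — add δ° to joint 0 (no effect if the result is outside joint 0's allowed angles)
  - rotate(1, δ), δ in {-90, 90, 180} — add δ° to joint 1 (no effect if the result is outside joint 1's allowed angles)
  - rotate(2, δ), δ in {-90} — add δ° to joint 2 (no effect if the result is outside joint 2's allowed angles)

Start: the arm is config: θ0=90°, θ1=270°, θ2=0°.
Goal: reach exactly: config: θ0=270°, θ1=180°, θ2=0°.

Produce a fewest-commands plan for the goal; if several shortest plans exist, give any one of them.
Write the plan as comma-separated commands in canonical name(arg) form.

rotate(0, 180), rotate(1, -90)

initial: config: θ0=90°, θ1=270°, θ2=0°
[1] after rotate(0, 180): config: θ0=270°, θ1=270°, θ2=0°
[2] after rotate(1, -90): config: θ0=270°, θ1=180°, θ2=0°
no 1-step plan works, so 2 is optimal.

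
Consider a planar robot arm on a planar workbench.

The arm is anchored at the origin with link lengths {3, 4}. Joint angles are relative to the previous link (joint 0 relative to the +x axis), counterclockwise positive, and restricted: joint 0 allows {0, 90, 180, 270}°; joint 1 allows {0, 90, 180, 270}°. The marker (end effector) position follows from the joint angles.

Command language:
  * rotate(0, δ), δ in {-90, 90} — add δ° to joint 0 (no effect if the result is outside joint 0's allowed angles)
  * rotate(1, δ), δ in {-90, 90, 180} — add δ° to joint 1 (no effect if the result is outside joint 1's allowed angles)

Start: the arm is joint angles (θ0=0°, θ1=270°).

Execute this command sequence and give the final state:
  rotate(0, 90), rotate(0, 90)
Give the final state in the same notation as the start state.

joint angles (θ0=180°, θ1=270°)

from: joint angles (θ0=0°, θ1=270°)
1. rotate(0, 90) → joint angles (θ0=90°, θ1=270°)
2. rotate(0, 90) → joint angles (θ0=180°, θ1=270°)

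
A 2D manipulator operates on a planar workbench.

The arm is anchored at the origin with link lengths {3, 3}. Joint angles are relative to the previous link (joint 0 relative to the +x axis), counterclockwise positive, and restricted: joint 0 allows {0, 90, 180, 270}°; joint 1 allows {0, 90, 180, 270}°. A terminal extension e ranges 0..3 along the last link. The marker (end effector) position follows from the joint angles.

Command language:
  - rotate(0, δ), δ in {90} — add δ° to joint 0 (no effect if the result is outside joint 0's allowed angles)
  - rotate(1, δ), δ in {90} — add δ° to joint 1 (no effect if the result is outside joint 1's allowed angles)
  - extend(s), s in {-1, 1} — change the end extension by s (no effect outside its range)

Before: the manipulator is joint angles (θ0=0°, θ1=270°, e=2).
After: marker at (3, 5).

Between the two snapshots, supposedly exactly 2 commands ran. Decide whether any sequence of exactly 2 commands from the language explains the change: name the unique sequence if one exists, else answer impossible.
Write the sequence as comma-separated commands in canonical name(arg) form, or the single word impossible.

rotate(1, 90), rotate(1, 90)

start: joint angles (θ0=0°, θ1=270°, e=2)
1. rotate(1, 90) → joint angles (θ0=0°, θ1=0°, e=2)
2. rotate(1, 90) → joint angles (θ0=0°, θ1=90°, e=2)
uniquely the one of 16 2-step routes that fits.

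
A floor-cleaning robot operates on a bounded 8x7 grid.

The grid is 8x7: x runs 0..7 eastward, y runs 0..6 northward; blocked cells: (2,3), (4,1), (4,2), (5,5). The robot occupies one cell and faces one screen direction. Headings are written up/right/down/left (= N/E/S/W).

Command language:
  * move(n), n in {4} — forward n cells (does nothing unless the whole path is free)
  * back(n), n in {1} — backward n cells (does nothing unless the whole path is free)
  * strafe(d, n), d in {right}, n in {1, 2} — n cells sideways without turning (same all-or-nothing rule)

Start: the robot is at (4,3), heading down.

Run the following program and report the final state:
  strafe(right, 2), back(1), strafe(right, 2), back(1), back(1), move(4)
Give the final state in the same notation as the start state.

at (2,6), heading down

initial: at (4,3), heading down
[1] after strafe(right, 2): at (4,3), heading down
[2] after back(1): at (4,4), heading down
[3] after strafe(right, 2): at (2,4), heading down
[4] after back(1): at (2,5), heading down
[5] after back(1): at (2,6), heading down
[6] after move(4): at (2,6), heading down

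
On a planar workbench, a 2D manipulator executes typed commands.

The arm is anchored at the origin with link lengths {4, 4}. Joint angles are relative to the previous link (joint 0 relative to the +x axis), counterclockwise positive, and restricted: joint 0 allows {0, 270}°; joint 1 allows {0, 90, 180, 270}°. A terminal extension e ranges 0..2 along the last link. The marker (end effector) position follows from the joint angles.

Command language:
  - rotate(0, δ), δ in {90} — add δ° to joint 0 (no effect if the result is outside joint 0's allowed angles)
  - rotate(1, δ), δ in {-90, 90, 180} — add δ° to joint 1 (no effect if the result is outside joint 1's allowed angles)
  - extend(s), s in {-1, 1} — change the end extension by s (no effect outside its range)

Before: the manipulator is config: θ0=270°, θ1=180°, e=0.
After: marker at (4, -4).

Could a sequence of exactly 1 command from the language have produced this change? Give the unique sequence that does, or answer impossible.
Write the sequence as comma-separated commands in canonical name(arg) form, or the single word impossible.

rotate(1, -90)

t0: config: θ0=270°, θ1=180°, e=0
[1] after rotate(1, -90): config: θ0=270°, θ1=90°, e=0
no other 1-command option fits: unique.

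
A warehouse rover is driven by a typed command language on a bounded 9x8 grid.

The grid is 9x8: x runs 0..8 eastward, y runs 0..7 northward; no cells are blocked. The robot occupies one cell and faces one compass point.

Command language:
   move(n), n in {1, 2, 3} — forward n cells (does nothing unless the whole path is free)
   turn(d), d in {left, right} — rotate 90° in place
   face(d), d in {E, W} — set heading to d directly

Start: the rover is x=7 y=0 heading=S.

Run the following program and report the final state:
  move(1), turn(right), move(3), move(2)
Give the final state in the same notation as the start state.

x=2 y=0 heading=W

start: x=7 y=0 heading=S
step 1 (move(1)): x=7 y=0 heading=S
step 2 (turn(right)): x=7 y=0 heading=W
step 3 (move(3)): x=4 y=0 heading=W
step 4 (move(2)): x=2 y=0 heading=W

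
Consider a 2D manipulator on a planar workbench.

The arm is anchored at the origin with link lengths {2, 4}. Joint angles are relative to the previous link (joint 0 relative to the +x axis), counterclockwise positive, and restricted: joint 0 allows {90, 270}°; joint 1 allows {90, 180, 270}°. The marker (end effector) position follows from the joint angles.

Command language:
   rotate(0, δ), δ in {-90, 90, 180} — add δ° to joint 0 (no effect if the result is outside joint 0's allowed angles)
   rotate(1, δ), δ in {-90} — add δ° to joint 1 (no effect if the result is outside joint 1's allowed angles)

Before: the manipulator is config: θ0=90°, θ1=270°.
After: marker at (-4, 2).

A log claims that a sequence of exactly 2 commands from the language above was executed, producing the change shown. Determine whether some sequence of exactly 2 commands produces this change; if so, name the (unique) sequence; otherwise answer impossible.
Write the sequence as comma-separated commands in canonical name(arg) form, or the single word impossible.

rotate(1, -90), rotate(1, -90)

start: config: θ0=90°, θ1=270°
1. rotate(1, -90) → config: θ0=90°, θ1=180°
2. rotate(1, -90) → config: θ0=90°, θ1=90°
no other 2-command option fits: unique.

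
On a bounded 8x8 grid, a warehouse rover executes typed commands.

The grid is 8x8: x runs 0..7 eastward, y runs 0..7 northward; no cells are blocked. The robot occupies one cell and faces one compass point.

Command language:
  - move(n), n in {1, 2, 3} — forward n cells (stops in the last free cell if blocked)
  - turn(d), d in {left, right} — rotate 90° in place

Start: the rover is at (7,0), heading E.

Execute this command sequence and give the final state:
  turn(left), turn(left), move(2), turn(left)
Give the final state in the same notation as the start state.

start: at (7,0), heading E
[1] after turn(left): at (7,0), heading N
[2] after turn(left): at (7,0), heading W
[3] after move(2): at (5,0), heading W
[4] after turn(left): at (5,0), heading S

at (5,0), heading S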